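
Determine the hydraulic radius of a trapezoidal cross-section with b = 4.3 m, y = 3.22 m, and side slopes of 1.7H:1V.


For a trapezoidal section with side slope z:
A = (b + z*y)*y = (4.3 + 1.7*3.22)*3.22 = 31.472 m^2.
P = b + 2*y*sqrt(1 + z^2) = 4.3 + 2*3.22*sqrt(1 + 1.7^2) = 17.002 m.
R = A/P = 31.472 / 17.002 = 1.8511 m.

1.8511


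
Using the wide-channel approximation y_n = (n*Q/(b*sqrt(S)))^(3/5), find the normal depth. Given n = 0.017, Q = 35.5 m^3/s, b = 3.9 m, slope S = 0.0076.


We use the wide-channel approximation y_n = (n*Q/(b*sqrt(S)))^(3/5).
sqrt(S) = sqrt(0.0076) = 0.087178.
Numerator: n*Q = 0.017 * 35.5 = 0.6035.
Denominator: b*sqrt(S) = 3.9 * 0.087178 = 0.339994.
arg = 1.775.
y_n = 1.775^(3/5) = 1.411 m.

1.411


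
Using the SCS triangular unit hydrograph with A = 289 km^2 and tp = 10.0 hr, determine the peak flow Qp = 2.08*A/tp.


SCS formula: Qp = 2.08 * A / tp.
Qp = 2.08 * 289 / 10.0
   = 601.12 / 10.0
   = 60.11 m^3/s per cm.

60.11


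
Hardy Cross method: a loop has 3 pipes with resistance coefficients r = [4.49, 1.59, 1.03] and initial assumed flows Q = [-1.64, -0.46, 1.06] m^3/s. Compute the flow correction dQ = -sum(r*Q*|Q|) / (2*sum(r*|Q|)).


Numerator terms (r*Q*|Q|): 4.49*-1.64*|-1.64| = -12.0763; 1.59*-0.46*|-0.46| = -0.3364; 1.03*1.06*|1.06| = 1.1573.
Sum of numerator = -11.2554.
Denominator terms (r*|Q|): 4.49*|-1.64| = 7.3636; 1.59*|-0.46| = 0.7314; 1.03*|1.06| = 1.0918.
2 * sum of denominator = 2 * 9.1868 = 18.3736.
dQ = --11.2554 / 18.3736 = 0.6126 m^3/s.

0.6126


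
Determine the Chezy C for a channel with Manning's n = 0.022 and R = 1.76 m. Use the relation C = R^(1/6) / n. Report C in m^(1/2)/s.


The Chezy coefficient relates to Manning's n through C = R^(1/6) / n.
R^(1/6) = 1.76^(1/6) = 1.0988.
C = 1.0988 / 0.022 = 49.95 m^(1/2)/s.

49.95


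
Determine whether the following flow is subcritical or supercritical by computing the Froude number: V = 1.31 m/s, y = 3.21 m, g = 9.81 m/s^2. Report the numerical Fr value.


The Froude number is defined as Fr = V / sqrt(g*y).
g*y = 9.81 * 3.21 = 31.4901.
sqrt(g*y) = sqrt(31.4901) = 5.6116.
Fr = 1.31 / 5.6116 = 0.2334.
Since Fr < 1, the flow is subcritical.

0.2334


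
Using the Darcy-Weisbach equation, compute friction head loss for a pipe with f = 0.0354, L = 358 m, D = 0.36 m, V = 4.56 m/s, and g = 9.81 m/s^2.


Darcy-Weisbach equation: h_f = f * (L/D) * V^2/(2g).
f * L/D = 0.0354 * 358/0.36 = 35.2033.
V^2/(2g) = 4.56^2 / (2*9.81) = 20.7936 / 19.62 = 1.0598 m.
h_f = 35.2033 * 1.0598 = 37.309 m.

37.309


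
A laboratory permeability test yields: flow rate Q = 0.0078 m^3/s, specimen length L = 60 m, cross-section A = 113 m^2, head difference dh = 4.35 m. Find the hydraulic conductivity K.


From K = Q*L / (A*dh):
Numerator: Q*L = 0.0078 * 60 = 0.468.
Denominator: A*dh = 113 * 4.35 = 491.55.
K = 0.468 / 491.55 = 0.000952 m/s.

0.000952


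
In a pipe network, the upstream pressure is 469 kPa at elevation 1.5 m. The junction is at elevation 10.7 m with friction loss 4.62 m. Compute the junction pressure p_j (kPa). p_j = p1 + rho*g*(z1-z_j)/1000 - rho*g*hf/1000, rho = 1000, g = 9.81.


Junction pressure: p_j = p1 + rho*g*(z1 - z_j)/1000 - rho*g*hf/1000.
Elevation term = 1000*9.81*(1.5 - 10.7)/1000 = -90.252 kPa.
Friction term = 1000*9.81*4.62/1000 = 45.322 kPa.
p_j = 469 + -90.252 - 45.322 = 333.43 kPa.

333.43


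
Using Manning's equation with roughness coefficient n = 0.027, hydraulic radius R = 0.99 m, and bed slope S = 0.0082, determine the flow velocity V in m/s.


Manning's equation gives V = (1/n) * R^(2/3) * S^(1/2).
First, compute R^(2/3) = 0.99^(2/3) = 0.9933.
Next, S^(1/2) = 0.0082^(1/2) = 0.090554.
Then 1/n = 1/0.027 = 37.04.
V = 37.04 * 0.9933 * 0.090554 = 3.3314 m/s.

3.3314


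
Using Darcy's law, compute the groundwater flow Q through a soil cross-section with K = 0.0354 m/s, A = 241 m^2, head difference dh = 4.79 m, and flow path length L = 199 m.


Darcy's law: Q = K * A * i, where i = dh/L.
Hydraulic gradient i = 4.79 / 199 = 0.02407.
Q = 0.0354 * 241 * 0.02407
  = 0.2054 m^3/s.

0.2054


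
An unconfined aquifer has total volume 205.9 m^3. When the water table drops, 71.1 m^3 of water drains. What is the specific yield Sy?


Specific yield Sy = Volume drained / Total volume.
Sy = 71.1 / 205.9
   = 0.3453.

0.3453


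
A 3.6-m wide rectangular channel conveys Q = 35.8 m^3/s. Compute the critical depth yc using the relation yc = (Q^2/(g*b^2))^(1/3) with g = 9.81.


Using yc = (Q^2 / (g * b^2))^(1/3):
Q^2 = 35.8^2 = 1281.64.
g * b^2 = 9.81 * 3.6^2 = 9.81 * 12.96 = 127.14.
Q^2 / (g*b^2) = 1281.64 / 127.14 = 10.0805.
yc = 10.0805^(1/3) = 2.1602 m.

2.1602


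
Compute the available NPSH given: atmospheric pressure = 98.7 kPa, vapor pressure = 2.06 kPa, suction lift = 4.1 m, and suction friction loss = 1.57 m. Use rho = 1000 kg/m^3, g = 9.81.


NPSHa = p_atm/(rho*g) - z_s - hf_s - p_vap/(rho*g).
p_atm/(rho*g) = 98.7*1000 / (1000*9.81) = 10.061 m.
p_vap/(rho*g) = 2.06*1000 / (1000*9.81) = 0.21 m.
NPSHa = 10.061 - 4.1 - 1.57 - 0.21
      = 4.18 m.

4.18


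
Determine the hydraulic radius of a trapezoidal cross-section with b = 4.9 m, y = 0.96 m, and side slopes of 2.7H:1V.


For a trapezoidal section with side slope z:
A = (b + z*y)*y = (4.9 + 2.7*0.96)*0.96 = 7.192 m^2.
P = b + 2*y*sqrt(1 + z^2) = 4.9 + 2*0.96*sqrt(1 + 2.7^2) = 10.428 m.
R = A/P = 7.192 / 10.428 = 0.6897 m.

0.6897


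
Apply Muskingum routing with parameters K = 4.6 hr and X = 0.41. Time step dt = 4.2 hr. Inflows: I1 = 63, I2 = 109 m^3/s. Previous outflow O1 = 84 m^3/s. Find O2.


Muskingum coefficients:
denom = 2*K*(1-X) + dt = 2*4.6*(1-0.41) + 4.2 = 9.628.
C0 = (dt - 2*K*X)/denom = (4.2 - 2*4.6*0.41)/9.628 = 0.0445.
C1 = (dt + 2*K*X)/denom = (4.2 + 2*4.6*0.41)/9.628 = 0.828.
C2 = (2*K*(1-X) - dt)/denom = 0.1275.
O2 = C0*I2 + C1*I1 + C2*O1
   = 0.0445*109 + 0.828*63 + 0.1275*84
   = 67.72 m^3/s.

67.72


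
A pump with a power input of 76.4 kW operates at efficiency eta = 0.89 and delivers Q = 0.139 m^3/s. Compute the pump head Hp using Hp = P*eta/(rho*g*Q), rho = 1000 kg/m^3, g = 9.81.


Pump head formula: Hp = P * eta / (rho * g * Q).
Numerator: P * eta = 76.4 * 1000 * 0.89 = 67996.0 W.
Denominator: rho * g * Q = 1000 * 9.81 * 0.139 = 1363.59.
Hp = 67996.0 / 1363.59 = 49.87 m.

49.87


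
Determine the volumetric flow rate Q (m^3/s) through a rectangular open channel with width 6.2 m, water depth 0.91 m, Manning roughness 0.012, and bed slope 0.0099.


For a rectangular channel, the cross-sectional area A = b * y = 6.2 * 0.91 = 5.64 m^2.
The wetted perimeter P = b + 2y = 6.2 + 2*0.91 = 8.02 m.
Hydraulic radius R = A/P = 5.64/8.02 = 0.7035 m.
Velocity V = (1/n)*R^(2/3)*S^(1/2) = (1/0.012)*0.7035^(2/3)*0.0099^(1/2) = 6.5586 m/s.
Discharge Q = A * V = 5.64 * 6.5586 = 37.003 m^3/s.

37.003


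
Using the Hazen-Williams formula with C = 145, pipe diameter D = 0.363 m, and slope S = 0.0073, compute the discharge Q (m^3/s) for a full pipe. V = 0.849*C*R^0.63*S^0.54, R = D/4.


For a full circular pipe, R = D/4 = 0.363/4 = 0.0907 m.
V = 0.849 * 145 * 0.0907^0.63 * 0.0073^0.54
  = 0.849 * 145 * 0.220518 * 0.070177
  = 1.9051 m/s.
Pipe area A = pi*D^2/4 = pi*0.363^2/4 = 0.1035 m^2.
Q = A * V = 0.1035 * 1.9051 = 0.1972 m^3/s.

0.1972


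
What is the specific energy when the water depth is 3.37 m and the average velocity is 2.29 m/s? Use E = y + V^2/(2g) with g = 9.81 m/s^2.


Specific energy E = y + V^2/(2g).
Velocity head = V^2/(2g) = 2.29^2 / (2*9.81) = 5.2441 / 19.62 = 0.2673 m.
E = 3.37 + 0.2673 = 3.6373 m.

3.6373


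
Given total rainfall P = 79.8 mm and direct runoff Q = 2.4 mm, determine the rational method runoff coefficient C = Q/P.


The runoff coefficient C = runoff depth / rainfall depth.
C = 2.4 / 79.8
  = 0.0301.

0.0301


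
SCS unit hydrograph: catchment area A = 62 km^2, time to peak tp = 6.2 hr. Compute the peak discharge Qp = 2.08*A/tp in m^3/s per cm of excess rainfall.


SCS formula: Qp = 2.08 * A / tp.
Qp = 2.08 * 62 / 6.2
   = 128.96 / 6.2
   = 20.8 m^3/s per cm.

20.8


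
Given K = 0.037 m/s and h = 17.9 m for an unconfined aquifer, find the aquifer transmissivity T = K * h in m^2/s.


Transmissivity is defined as T = K * h.
T = 0.037 * 17.9
  = 0.6623 m^2/s.

0.6623


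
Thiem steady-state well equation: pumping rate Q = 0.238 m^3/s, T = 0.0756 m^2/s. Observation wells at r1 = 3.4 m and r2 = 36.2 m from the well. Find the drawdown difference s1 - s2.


Thiem equation: s1 - s2 = Q/(2*pi*T) * ln(r2/r1).
ln(r2/r1) = ln(36.2/3.4) = 2.3653.
Q/(2*pi*T) = 0.238 / (2*pi*0.0756) = 0.238 / 0.475 = 0.501.
s1 - s2 = 0.501 * 2.3653 = 1.1851 m.

1.1851


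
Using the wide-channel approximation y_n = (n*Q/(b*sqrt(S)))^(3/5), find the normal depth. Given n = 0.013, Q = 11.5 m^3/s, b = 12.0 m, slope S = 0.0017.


We use the wide-channel approximation y_n = (n*Q/(b*sqrt(S)))^(3/5).
sqrt(S) = sqrt(0.0017) = 0.041231.
Numerator: n*Q = 0.013 * 11.5 = 0.1495.
Denominator: b*sqrt(S) = 12.0 * 0.041231 = 0.494772.
arg = 0.3022.
y_n = 0.3022^(3/5) = 0.4877 m.

0.4877


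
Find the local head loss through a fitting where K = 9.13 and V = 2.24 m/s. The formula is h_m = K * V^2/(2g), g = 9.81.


Minor loss formula: h_m = K * V^2/(2g).
V^2 = 2.24^2 = 5.0176.
V^2/(2g) = 5.0176 / 19.62 = 0.2557 m.
h_m = 9.13 * 0.2557 = 2.3349 m.

2.3349


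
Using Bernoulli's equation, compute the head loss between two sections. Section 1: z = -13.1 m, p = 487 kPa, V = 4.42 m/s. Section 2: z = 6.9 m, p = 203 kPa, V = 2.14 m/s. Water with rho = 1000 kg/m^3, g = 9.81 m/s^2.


Total head at each section: H = z + p/(rho*g) + V^2/(2g).
H1 = -13.1 + 487*1000/(1000*9.81) + 4.42^2/(2*9.81)
   = -13.1 + 49.643 + 0.9957
   = 37.539 m.
H2 = 6.9 + 203*1000/(1000*9.81) + 2.14^2/(2*9.81)
   = 6.9 + 20.693 + 0.2334
   = 27.827 m.
h_L = H1 - H2 = 37.539 - 27.827 = 9.712 m.

9.712


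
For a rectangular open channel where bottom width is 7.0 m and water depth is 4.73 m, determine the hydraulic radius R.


For a rectangular section:
Flow area A = b * y = 7.0 * 4.73 = 33.11 m^2.
Wetted perimeter P = b + 2y = 7.0 + 2*4.73 = 16.46 m.
Hydraulic radius R = A/P = 33.11 / 16.46 = 2.0115 m.

2.0115


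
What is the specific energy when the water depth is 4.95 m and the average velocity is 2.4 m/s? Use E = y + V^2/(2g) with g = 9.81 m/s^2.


Specific energy E = y + V^2/(2g).
Velocity head = V^2/(2g) = 2.4^2 / (2*9.81) = 5.76 / 19.62 = 0.2936 m.
E = 4.95 + 0.2936 = 5.2436 m.

5.2436


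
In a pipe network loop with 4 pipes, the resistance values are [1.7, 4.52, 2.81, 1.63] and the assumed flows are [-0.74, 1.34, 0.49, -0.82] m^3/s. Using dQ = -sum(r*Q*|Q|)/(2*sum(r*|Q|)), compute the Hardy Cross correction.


Numerator terms (r*Q*|Q|): 1.7*-0.74*|-0.74| = -0.9309; 4.52*1.34*|1.34| = 8.1161; 2.81*0.49*|0.49| = 0.6747; 1.63*-0.82*|-0.82| = -1.096.
Sum of numerator = 6.7639.
Denominator terms (r*|Q|): 1.7*|-0.74| = 1.258; 4.52*|1.34| = 6.0568; 2.81*|0.49| = 1.3769; 1.63*|-0.82| = 1.3366.
2 * sum of denominator = 2 * 10.0283 = 20.0566.
dQ = -6.7639 / 20.0566 = -0.3372 m^3/s.

-0.3372


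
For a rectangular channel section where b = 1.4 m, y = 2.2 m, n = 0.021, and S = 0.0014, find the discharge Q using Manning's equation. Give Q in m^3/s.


For a rectangular channel, the cross-sectional area A = b * y = 1.4 * 2.2 = 3.08 m^2.
The wetted perimeter P = b + 2y = 1.4 + 2*2.2 = 5.8 m.
Hydraulic radius R = A/P = 3.08/5.8 = 0.531 m.
Velocity V = (1/n)*R^(2/3)*S^(1/2) = (1/0.021)*0.531^(2/3)*0.0014^(1/2) = 1.1684 m/s.
Discharge Q = A * V = 3.08 * 1.1684 = 3.599 m^3/s.

3.599


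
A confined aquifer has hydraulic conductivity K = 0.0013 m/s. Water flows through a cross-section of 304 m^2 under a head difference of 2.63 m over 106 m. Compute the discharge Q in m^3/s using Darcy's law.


Darcy's law: Q = K * A * i, where i = dh/L.
Hydraulic gradient i = 2.63 / 106 = 0.024811.
Q = 0.0013 * 304 * 0.024811
  = 0.0098 m^3/s.

0.0098


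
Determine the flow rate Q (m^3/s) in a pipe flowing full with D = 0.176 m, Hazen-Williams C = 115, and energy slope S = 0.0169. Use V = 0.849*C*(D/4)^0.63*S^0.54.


For a full circular pipe, R = D/4 = 0.176/4 = 0.044 m.
V = 0.849 * 115 * 0.044^0.63 * 0.0169^0.54
  = 0.849 * 115 * 0.139758 * 0.110423
  = 1.5067 m/s.
Pipe area A = pi*D^2/4 = pi*0.176^2/4 = 0.0243 m^2.
Q = A * V = 0.0243 * 1.5067 = 0.0367 m^3/s.

0.0367


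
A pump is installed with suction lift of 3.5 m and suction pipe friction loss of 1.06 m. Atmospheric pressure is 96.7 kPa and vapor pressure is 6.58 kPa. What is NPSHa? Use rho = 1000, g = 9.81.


NPSHa = p_atm/(rho*g) - z_s - hf_s - p_vap/(rho*g).
p_atm/(rho*g) = 96.7*1000 / (1000*9.81) = 9.857 m.
p_vap/(rho*g) = 6.58*1000 / (1000*9.81) = 0.671 m.
NPSHa = 9.857 - 3.5 - 1.06 - 0.671
      = 4.63 m.

4.63


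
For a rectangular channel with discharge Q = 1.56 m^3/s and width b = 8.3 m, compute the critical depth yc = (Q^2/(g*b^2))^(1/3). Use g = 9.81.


Using yc = (Q^2 / (g * b^2))^(1/3):
Q^2 = 1.56^2 = 2.43.
g * b^2 = 9.81 * 8.3^2 = 9.81 * 68.89 = 675.81.
Q^2 / (g*b^2) = 2.43 / 675.81 = 0.0036.
yc = 0.0036^(1/3) = 0.1533 m.

0.1533


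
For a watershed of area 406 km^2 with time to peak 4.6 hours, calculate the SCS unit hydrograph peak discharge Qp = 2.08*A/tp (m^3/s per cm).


SCS formula: Qp = 2.08 * A / tp.
Qp = 2.08 * 406 / 4.6
   = 844.48 / 4.6
   = 183.58 m^3/s per cm.

183.58


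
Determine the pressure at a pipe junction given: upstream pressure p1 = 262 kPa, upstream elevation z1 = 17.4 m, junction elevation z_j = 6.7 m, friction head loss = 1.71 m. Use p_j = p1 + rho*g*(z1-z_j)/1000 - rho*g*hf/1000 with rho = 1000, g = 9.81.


Junction pressure: p_j = p1 + rho*g*(z1 - z_j)/1000 - rho*g*hf/1000.
Elevation term = 1000*9.81*(17.4 - 6.7)/1000 = 104.967 kPa.
Friction term = 1000*9.81*1.71/1000 = 16.775 kPa.
p_j = 262 + 104.967 - 16.775 = 350.19 kPa.

350.19


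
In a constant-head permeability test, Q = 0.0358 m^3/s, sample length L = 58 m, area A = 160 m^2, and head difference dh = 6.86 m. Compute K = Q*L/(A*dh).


From K = Q*L / (A*dh):
Numerator: Q*L = 0.0358 * 58 = 2.0764.
Denominator: A*dh = 160 * 6.86 = 1097.6.
K = 2.0764 / 1097.6 = 0.001892 m/s.

0.001892


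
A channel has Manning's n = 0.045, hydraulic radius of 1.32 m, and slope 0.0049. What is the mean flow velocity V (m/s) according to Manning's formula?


Manning's equation gives V = (1/n) * R^(2/3) * S^(1/2).
First, compute R^(2/3) = 1.32^(2/3) = 1.2033.
Next, S^(1/2) = 0.0049^(1/2) = 0.07.
Then 1/n = 1/0.045 = 22.22.
V = 22.22 * 1.2033 * 0.07 = 1.8718 m/s.

1.8718


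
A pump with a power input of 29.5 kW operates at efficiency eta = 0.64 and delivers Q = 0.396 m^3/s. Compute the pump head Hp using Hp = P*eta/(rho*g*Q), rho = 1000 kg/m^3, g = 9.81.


Pump head formula: Hp = P * eta / (rho * g * Q).
Numerator: P * eta = 29.5 * 1000 * 0.64 = 18880.0 W.
Denominator: rho * g * Q = 1000 * 9.81 * 0.396 = 3884.76.
Hp = 18880.0 / 3884.76 = 4.86 m.

4.86


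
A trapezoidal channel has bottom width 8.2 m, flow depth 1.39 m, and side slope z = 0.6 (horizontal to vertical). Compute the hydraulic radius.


For a trapezoidal section with side slope z:
A = (b + z*y)*y = (8.2 + 0.6*1.39)*1.39 = 12.557 m^2.
P = b + 2*y*sqrt(1 + z^2) = 8.2 + 2*1.39*sqrt(1 + 0.6^2) = 11.442 m.
R = A/P = 12.557 / 11.442 = 1.0975 m.

1.0975


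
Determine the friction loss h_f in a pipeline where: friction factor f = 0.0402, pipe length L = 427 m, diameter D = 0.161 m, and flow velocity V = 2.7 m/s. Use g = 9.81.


Darcy-Weisbach equation: h_f = f * (L/D) * V^2/(2g).
f * L/D = 0.0402 * 427/0.161 = 106.6174.
V^2/(2g) = 2.7^2 / (2*9.81) = 7.29 / 19.62 = 0.3716 m.
h_f = 106.6174 * 0.3716 = 39.615 m.

39.615


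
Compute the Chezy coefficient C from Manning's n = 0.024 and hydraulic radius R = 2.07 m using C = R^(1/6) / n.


The Chezy coefficient relates to Manning's n through C = R^(1/6) / n.
R^(1/6) = 2.07^(1/6) = 1.128916.
C = 1.128916 / 0.024 = 47.04 m^(1/2)/s.

47.04


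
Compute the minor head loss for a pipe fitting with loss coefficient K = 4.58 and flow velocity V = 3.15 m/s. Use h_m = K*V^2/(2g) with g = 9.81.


Minor loss formula: h_m = K * V^2/(2g).
V^2 = 3.15^2 = 9.9225.
V^2/(2g) = 9.9225 / 19.62 = 0.5057 m.
h_m = 4.58 * 0.5057 = 2.3163 m.

2.3163


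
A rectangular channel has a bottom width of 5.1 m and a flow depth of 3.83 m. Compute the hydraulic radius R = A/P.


For a rectangular section:
Flow area A = b * y = 5.1 * 3.83 = 19.53 m^2.
Wetted perimeter P = b + 2y = 5.1 + 2*3.83 = 12.76 m.
Hydraulic radius R = A/P = 19.53 / 12.76 = 1.5308 m.

1.5308


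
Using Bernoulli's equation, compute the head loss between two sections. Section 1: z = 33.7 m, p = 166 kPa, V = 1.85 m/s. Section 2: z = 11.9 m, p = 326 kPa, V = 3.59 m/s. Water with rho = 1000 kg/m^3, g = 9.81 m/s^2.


Total head at each section: H = z + p/(rho*g) + V^2/(2g).
H1 = 33.7 + 166*1000/(1000*9.81) + 1.85^2/(2*9.81)
   = 33.7 + 16.922 + 0.1744
   = 50.796 m.
H2 = 11.9 + 326*1000/(1000*9.81) + 3.59^2/(2*9.81)
   = 11.9 + 33.231 + 0.6569
   = 45.788 m.
h_L = H1 - H2 = 50.796 - 45.788 = 5.008 m.

5.008


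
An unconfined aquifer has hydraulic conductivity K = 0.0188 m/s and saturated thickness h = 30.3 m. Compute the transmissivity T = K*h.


Transmissivity is defined as T = K * h.
T = 0.0188 * 30.3
  = 0.5696 m^2/s.

0.5696


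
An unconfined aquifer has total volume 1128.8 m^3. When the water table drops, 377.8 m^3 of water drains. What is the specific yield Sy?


Specific yield Sy = Volume drained / Total volume.
Sy = 377.8 / 1128.8
   = 0.3347.

0.3347


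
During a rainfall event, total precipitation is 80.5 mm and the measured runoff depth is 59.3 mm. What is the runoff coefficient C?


The runoff coefficient C = runoff depth / rainfall depth.
C = 59.3 / 80.5
  = 0.7366.

0.7366


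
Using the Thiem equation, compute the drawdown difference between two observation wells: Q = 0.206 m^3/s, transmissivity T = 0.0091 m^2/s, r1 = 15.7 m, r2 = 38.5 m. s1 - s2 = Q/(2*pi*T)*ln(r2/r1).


Thiem equation: s1 - s2 = Q/(2*pi*T) * ln(r2/r1).
ln(r2/r1) = ln(38.5/15.7) = 0.897.
Q/(2*pi*T) = 0.206 / (2*pi*0.0091) = 0.206 / 0.0572 = 3.6028.
s1 - s2 = 3.6028 * 0.897 = 3.2317 m.

3.2317


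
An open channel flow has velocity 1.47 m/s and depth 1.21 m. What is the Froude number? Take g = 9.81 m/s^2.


The Froude number is defined as Fr = V / sqrt(g*y).
g*y = 9.81 * 1.21 = 11.8701.
sqrt(g*y) = sqrt(11.8701) = 3.4453.
Fr = 1.47 / 3.4453 = 0.4267.

0.4267


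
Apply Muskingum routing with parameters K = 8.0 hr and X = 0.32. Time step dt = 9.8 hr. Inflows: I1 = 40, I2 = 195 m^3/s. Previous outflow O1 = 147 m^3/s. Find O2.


Muskingum coefficients:
denom = 2*K*(1-X) + dt = 2*8.0*(1-0.32) + 9.8 = 20.68.
C0 = (dt - 2*K*X)/denom = (9.8 - 2*8.0*0.32)/20.68 = 0.2263.
C1 = (dt + 2*K*X)/denom = (9.8 + 2*8.0*0.32)/20.68 = 0.7215.
C2 = (2*K*(1-X) - dt)/denom = 0.0522.
O2 = C0*I2 + C1*I1 + C2*O1
   = 0.2263*195 + 0.7215*40 + 0.0522*147
   = 80.67 m^3/s.

80.67


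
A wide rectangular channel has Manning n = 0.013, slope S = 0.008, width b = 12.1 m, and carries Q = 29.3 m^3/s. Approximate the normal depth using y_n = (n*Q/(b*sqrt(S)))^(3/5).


We use the wide-channel approximation y_n = (n*Q/(b*sqrt(S)))^(3/5).
sqrt(S) = sqrt(0.008) = 0.089443.
Numerator: n*Q = 0.013 * 29.3 = 0.3809.
Denominator: b*sqrt(S) = 12.1 * 0.089443 = 1.08226.
arg = 0.3519.
y_n = 0.3519^(3/5) = 0.5344 m.

0.5344


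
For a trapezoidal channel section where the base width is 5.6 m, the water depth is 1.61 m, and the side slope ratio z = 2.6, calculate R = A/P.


For a trapezoidal section with side slope z:
A = (b + z*y)*y = (5.6 + 2.6*1.61)*1.61 = 15.755 m^2.
P = b + 2*y*sqrt(1 + z^2) = 5.6 + 2*1.61*sqrt(1 + 2.6^2) = 14.57 m.
R = A/P = 15.755 / 14.57 = 1.0814 m.

1.0814


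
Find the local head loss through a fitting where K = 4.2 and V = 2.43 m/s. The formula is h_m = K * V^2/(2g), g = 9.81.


Minor loss formula: h_m = K * V^2/(2g).
V^2 = 2.43^2 = 5.9049.
V^2/(2g) = 5.9049 / 19.62 = 0.301 m.
h_m = 4.2 * 0.301 = 1.264 m.

1.264


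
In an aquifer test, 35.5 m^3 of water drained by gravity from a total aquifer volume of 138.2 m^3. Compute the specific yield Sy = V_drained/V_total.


Specific yield Sy = Volume drained / Total volume.
Sy = 35.5 / 138.2
   = 0.2569.

0.2569


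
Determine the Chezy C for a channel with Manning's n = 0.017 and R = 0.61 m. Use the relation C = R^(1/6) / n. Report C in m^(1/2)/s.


The Chezy coefficient relates to Manning's n through C = R^(1/6) / n.
R^(1/6) = 0.61^(1/6) = 0.920919.
C = 0.920919 / 0.017 = 54.17 m^(1/2)/s.

54.17


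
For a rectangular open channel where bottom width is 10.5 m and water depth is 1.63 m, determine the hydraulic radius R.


For a rectangular section:
Flow area A = b * y = 10.5 * 1.63 = 17.11 m^2.
Wetted perimeter P = b + 2y = 10.5 + 2*1.63 = 13.76 m.
Hydraulic radius R = A/P = 17.11 / 13.76 = 1.2438 m.

1.2438


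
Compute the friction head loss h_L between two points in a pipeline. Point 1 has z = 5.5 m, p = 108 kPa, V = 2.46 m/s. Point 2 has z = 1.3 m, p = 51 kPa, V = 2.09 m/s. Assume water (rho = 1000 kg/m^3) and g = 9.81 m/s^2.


Total head at each section: H = z + p/(rho*g) + V^2/(2g).
H1 = 5.5 + 108*1000/(1000*9.81) + 2.46^2/(2*9.81)
   = 5.5 + 11.009 + 0.3084
   = 16.818 m.
H2 = 1.3 + 51*1000/(1000*9.81) + 2.09^2/(2*9.81)
   = 1.3 + 5.199 + 0.2226
   = 6.721 m.
h_L = H1 - H2 = 16.818 - 6.721 = 10.096 m.

10.096


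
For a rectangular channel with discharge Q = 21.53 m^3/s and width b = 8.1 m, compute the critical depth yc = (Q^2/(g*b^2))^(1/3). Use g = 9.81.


Using yc = (Q^2 / (g * b^2))^(1/3):
Q^2 = 21.53^2 = 463.54.
g * b^2 = 9.81 * 8.1^2 = 9.81 * 65.61 = 643.63.
Q^2 / (g*b^2) = 463.54 / 643.63 = 0.7202.
yc = 0.7202^(1/3) = 0.8964 m.

0.8964


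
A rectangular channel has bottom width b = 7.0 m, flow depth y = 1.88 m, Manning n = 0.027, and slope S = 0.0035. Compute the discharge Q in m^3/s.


For a rectangular channel, the cross-sectional area A = b * y = 7.0 * 1.88 = 13.16 m^2.
The wetted perimeter P = b + 2y = 7.0 + 2*1.88 = 10.76 m.
Hydraulic radius R = A/P = 13.16/10.76 = 1.223 m.
Velocity V = (1/n)*R^(2/3)*S^(1/2) = (1/0.027)*1.223^(2/3)*0.0035^(1/2) = 2.5059 m/s.
Discharge Q = A * V = 13.16 * 2.5059 = 32.978 m^3/s.

32.978


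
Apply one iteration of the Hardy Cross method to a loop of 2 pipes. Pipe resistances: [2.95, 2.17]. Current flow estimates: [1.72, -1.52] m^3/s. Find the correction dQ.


Numerator terms (r*Q*|Q|): 2.95*1.72*|1.72| = 8.7273; 2.17*-1.52*|-1.52| = -5.0136.
Sum of numerator = 3.7137.
Denominator terms (r*|Q|): 2.95*|1.72| = 5.074; 2.17*|-1.52| = 3.2984.
2 * sum of denominator = 2 * 8.3724 = 16.7448.
dQ = -3.7137 / 16.7448 = -0.2218 m^3/s.

-0.2218


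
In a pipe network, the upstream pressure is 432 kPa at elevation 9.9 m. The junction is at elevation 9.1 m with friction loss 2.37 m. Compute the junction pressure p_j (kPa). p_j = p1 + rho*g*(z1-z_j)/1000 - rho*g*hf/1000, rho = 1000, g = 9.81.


Junction pressure: p_j = p1 + rho*g*(z1 - z_j)/1000 - rho*g*hf/1000.
Elevation term = 1000*9.81*(9.9 - 9.1)/1000 = 7.848 kPa.
Friction term = 1000*9.81*2.37/1000 = 23.25 kPa.
p_j = 432 + 7.848 - 23.25 = 416.6 kPa.

416.6


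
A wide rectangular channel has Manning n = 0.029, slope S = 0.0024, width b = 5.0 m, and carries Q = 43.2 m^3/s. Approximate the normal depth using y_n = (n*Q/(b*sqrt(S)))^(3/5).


We use the wide-channel approximation y_n = (n*Q/(b*sqrt(S)))^(3/5).
sqrt(S) = sqrt(0.0024) = 0.04899.
Numerator: n*Q = 0.029 * 43.2 = 1.2528.
Denominator: b*sqrt(S) = 5.0 * 0.04899 = 0.24495.
arg = 5.1145.
y_n = 5.1145^(3/5) = 2.6625 m.

2.6625


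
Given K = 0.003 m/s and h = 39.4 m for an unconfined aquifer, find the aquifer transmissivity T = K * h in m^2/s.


Transmissivity is defined as T = K * h.
T = 0.003 * 39.4
  = 0.1182 m^2/s.

0.1182


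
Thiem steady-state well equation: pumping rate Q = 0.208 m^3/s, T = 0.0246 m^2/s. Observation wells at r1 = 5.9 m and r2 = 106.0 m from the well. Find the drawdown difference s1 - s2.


Thiem equation: s1 - s2 = Q/(2*pi*T) * ln(r2/r1).
ln(r2/r1) = ln(106.0/5.9) = 2.8885.
Q/(2*pi*T) = 0.208 / (2*pi*0.0246) = 0.208 / 0.1546 = 1.3457.
s1 - s2 = 1.3457 * 2.8885 = 3.887 m.

3.887


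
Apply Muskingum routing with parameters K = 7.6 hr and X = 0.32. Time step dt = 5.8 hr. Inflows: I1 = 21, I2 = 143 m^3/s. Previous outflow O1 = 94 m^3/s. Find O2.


Muskingum coefficients:
denom = 2*K*(1-X) + dt = 2*7.6*(1-0.32) + 5.8 = 16.136.
C0 = (dt - 2*K*X)/denom = (5.8 - 2*7.6*0.32)/16.136 = 0.058.
C1 = (dt + 2*K*X)/denom = (5.8 + 2*7.6*0.32)/16.136 = 0.6609.
C2 = (2*K*(1-X) - dt)/denom = 0.2811.
O2 = C0*I2 + C1*I1 + C2*O1
   = 0.058*143 + 0.6609*21 + 0.2811*94
   = 48.6 m^3/s.

48.6


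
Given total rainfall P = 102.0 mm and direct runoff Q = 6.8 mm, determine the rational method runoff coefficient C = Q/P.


The runoff coefficient C = runoff depth / rainfall depth.
C = 6.8 / 102.0
  = 0.0667.

0.0667


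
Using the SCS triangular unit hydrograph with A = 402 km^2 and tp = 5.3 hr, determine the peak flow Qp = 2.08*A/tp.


SCS formula: Qp = 2.08 * A / tp.
Qp = 2.08 * 402 / 5.3
   = 836.16 / 5.3
   = 157.77 m^3/s per cm.

157.77


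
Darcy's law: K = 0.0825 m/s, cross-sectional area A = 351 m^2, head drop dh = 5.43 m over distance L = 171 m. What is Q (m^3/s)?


Darcy's law: Q = K * A * i, where i = dh/L.
Hydraulic gradient i = 5.43 / 171 = 0.031754.
Q = 0.0825 * 351 * 0.031754
  = 0.9195 m^3/s.

0.9195


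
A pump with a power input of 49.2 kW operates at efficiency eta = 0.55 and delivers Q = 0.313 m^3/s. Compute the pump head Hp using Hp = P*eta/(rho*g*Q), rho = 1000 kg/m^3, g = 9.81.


Pump head formula: Hp = P * eta / (rho * g * Q).
Numerator: P * eta = 49.2 * 1000 * 0.55 = 27060.0 W.
Denominator: rho * g * Q = 1000 * 9.81 * 0.313 = 3070.53.
Hp = 27060.0 / 3070.53 = 8.81 m.

8.81


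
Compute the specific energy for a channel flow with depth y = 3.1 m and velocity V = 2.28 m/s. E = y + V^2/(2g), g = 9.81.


Specific energy E = y + V^2/(2g).
Velocity head = V^2/(2g) = 2.28^2 / (2*9.81) = 5.1984 / 19.62 = 0.265 m.
E = 3.1 + 0.265 = 3.365 m.

3.365


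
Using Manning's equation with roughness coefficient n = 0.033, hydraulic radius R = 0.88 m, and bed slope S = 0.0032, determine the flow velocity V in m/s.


Manning's equation gives V = (1/n) * R^(2/3) * S^(1/2).
First, compute R^(2/3) = 0.88^(2/3) = 0.9183.
Next, S^(1/2) = 0.0032^(1/2) = 0.056569.
Then 1/n = 1/0.033 = 30.3.
V = 30.3 * 0.9183 * 0.056569 = 1.5742 m/s.

1.5742


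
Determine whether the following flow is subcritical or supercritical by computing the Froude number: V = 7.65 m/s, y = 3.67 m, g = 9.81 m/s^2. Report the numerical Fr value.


The Froude number is defined as Fr = V / sqrt(g*y).
g*y = 9.81 * 3.67 = 36.0027.
sqrt(g*y) = sqrt(36.0027) = 6.0002.
Fr = 7.65 / 6.0002 = 1.275.
Since Fr > 1, the flow is supercritical.

1.275


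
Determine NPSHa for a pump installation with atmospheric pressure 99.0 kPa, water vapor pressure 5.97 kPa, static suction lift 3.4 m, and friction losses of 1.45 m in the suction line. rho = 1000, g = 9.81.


NPSHa = p_atm/(rho*g) - z_s - hf_s - p_vap/(rho*g).
p_atm/(rho*g) = 99.0*1000 / (1000*9.81) = 10.092 m.
p_vap/(rho*g) = 5.97*1000 / (1000*9.81) = 0.609 m.
NPSHa = 10.092 - 3.4 - 1.45 - 0.609
      = 4.63 m.

4.63


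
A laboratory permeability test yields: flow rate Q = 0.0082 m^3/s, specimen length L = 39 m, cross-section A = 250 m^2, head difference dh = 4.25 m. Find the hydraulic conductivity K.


From K = Q*L / (A*dh):
Numerator: Q*L = 0.0082 * 39 = 0.3198.
Denominator: A*dh = 250 * 4.25 = 1062.5.
K = 0.3198 / 1062.5 = 0.000301 m/s.

0.000301


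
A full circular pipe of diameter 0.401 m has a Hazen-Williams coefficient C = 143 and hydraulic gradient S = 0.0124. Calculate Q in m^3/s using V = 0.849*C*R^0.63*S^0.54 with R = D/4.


For a full circular pipe, R = D/4 = 0.401/4 = 0.1003 m.
V = 0.849 * 143 * 0.1003^0.63 * 0.0124^0.54
  = 0.849 * 143 * 0.234792 * 0.093422
  = 2.663 m/s.
Pipe area A = pi*D^2/4 = pi*0.401^2/4 = 0.1263 m^2.
Q = A * V = 0.1263 * 2.663 = 0.3363 m^3/s.

0.3363


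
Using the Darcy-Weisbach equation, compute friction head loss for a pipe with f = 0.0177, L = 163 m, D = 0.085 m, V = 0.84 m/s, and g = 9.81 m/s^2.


Darcy-Weisbach equation: h_f = f * (L/D) * V^2/(2g).
f * L/D = 0.0177 * 163/0.085 = 33.9424.
V^2/(2g) = 0.84^2 / (2*9.81) = 0.7056 / 19.62 = 0.036 m.
h_f = 33.9424 * 0.036 = 1.221 m.

1.221


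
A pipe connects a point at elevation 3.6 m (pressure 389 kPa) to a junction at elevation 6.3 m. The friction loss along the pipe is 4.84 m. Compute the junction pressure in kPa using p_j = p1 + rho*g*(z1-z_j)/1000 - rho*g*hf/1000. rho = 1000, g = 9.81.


Junction pressure: p_j = p1 + rho*g*(z1 - z_j)/1000 - rho*g*hf/1000.
Elevation term = 1000*9.81*(3.6 - 6.3)/1000 = -26.487 kPa.
Friction term = 1000*9.81*4.84/1000 = 47.48 kPa.
p_j = 389 + -26.487 - 47.48 = 315.03 kPa.

315.03


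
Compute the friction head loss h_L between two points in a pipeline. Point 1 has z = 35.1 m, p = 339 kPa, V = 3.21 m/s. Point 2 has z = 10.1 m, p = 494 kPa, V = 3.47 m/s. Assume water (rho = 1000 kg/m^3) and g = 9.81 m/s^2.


Total head at each section: H = z + p/(rho*g) + V^2/(2g).
H1 = 35.1 + 339*1000/(1000*9.81) + 3.21^2/(2*9.81)
   = 35.1 + 34.557 + 0.5252
   = 70.182 m.
H2 = 10.1 + 494*1000/(1000*9.81) + 3.47^2/(2*9.81)
   = 10.1 + 50.357 + 0.6137
   = 61.07 m.
h_L = H1 - H2 = 70.182 - 61.07 = 9.111 m.

9.111


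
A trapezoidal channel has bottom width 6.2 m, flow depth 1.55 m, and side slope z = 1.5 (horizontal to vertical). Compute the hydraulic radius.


For a trapezoidal section with side slope z:
A = (b + z*y)*y = (6.2 + 1.5*1.55)*1.55 = 13.214 m^2.
P = b + 2*y*sqrt(1 + z^2) = 6.2 + 2*1.55*sqrt(1 + 1.5^2) = 11.789 m.
R = A/P = 13.214 / 11.789 = 1.1209 m.

1.1209


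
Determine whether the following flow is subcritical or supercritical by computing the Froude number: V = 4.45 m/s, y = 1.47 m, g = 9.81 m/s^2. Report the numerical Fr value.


The Froude number is defined as Fr = V / sqrt(g*y).
g*y = 9.81 * 1.47 = 14.4207.
sqrt(g*y) = sqrt(14.4207) = 3.7975.
Fr = 4.45 / 3.7975 = 1.1718.
Since Fr > 1, the flow is supercritical.

1.1718


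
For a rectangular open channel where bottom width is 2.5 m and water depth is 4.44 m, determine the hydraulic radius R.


For a rectangular section:
Flow area A = b * y = 2.5 * 4.44 = 11.1 m^2.
Wetted perimeter P = b + 2y = 2.5 + 2*4.44 = 11.38 m.
Hydraulic radius R = A/P = 11.1 / 11.38 = 0.9754 m.

0.9754


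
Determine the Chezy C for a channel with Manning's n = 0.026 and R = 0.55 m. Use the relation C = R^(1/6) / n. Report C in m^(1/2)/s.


The Chezy coefficient relates to Manning's n through C = R^(1/6) / n.
R^(1/6) = 0.55^(1/6) = 0.905164.
C = 0.905164 / 0.026 = 34.81 m^(1/2)/s.

34.81


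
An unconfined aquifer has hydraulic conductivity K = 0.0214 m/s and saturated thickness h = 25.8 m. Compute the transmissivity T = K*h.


Transmissivity is defined as T = K * h.
T = 0.0214 * 25.8
  = 0.5521 m^2/s.

0.5521


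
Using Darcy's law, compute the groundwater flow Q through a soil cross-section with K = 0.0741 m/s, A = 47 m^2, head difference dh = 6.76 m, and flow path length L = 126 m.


Darcy's law: Q = K * A * i, where i = dh/L.
Hydraulic gradient i = 6.76 / 126 = 0.053651.
Q = 0.0741 * 47 * 0.053651
  = 0.1868 m^3/s.

0.1868


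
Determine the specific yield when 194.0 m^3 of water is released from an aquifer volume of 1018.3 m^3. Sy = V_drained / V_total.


Specific yield Sy = Volume drained / Total volume.
Sy = 194.0 / 1018.3
   = 0.1905.

0.1905


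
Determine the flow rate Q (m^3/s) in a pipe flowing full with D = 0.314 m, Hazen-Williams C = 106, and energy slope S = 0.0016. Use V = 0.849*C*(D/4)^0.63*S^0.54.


For a full circular pipe, R = D/4 = 0.314/4 = 0.0785 m.
V = 0.849 * 106 * 0.0785^0.63 * 0.0016^0.54
  = 0.849 * 106 * 0.201265 * 0.030919
  = 0.56 m/s.
Pipe area A = pi*D^2/4 = pi*0.314^2/4 = 0.0774 m^2.
Q = A * V = 0.0774 * 0.56 = 0.0434 m^3/s.

0.0434


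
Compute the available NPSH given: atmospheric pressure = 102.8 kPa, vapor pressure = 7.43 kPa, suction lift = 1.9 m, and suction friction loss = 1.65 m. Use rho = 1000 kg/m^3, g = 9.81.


NPSHa = p_atm/(rho*g) - z_s - hf_s - p_vap/(rho*g).
p_atm/(rho*g) = 102.8*1000 / (1000*9.81) = 10.479 m.
p_vap/(rho*g) = 7.43*1000 / (1000*9.81) = 0.757 m.
NPSHa = 10.479 - 1.9 - 1.65 - 0.757
      = 6.17 m.

6.17


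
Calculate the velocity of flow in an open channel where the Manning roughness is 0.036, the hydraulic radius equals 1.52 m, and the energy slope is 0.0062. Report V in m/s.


Manning's equation gives V = (1/n) * R^(2/3) * S^(1/2).
First, compute R^(2/3) = 1.52^(2/3) = 1.322.
Next, S^(1/2) = 0.0062^(1/2) = 0.07874.
Then 1/n = 1/0.036 = 27.78.
V = 27.78 * 1.322 * 0.07874 = 2.8915 m/s.

2.8915


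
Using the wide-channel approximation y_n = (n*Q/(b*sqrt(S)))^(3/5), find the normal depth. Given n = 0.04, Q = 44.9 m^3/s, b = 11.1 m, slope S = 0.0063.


We use the wide-channel approximation y_n = (n*Q/(b*sqrt(S)))^(3/5).
sqrt(S) = sqrt(0.0063) = 0.079373.
Numerator: n*Q = 0.04 * 44.9 = 1.796.
Denominator: b*sqrt(S) = 11.1 * 0.079373 = 0.88104.
arg = 2.0385.
y_n = 2.0385^(3/5) = 1.5332 m.

1.5332


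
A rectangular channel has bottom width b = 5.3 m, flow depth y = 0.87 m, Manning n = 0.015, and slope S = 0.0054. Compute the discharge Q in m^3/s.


For a rectangular channel, the cross-sectional area A = b * y = 5.3 * 0.87 = 4.61 m^2.
The wetted perimeter P = b + 2y = 5.3 + 2*0.87 = 7.04 m.
Hydraulic radius R = A/P = 4.61/7.04 = 0.655 m.
Velocity V = (1/n)*R^(2/3)*S^(1/2) = (1/0.015)*0.655^(2/3)*0.0054^(1/2) = 3.6948 m/s.
Discharge Q = A * V = 4.61 * 3.6948 = 17.037 m^3/s.

17.037


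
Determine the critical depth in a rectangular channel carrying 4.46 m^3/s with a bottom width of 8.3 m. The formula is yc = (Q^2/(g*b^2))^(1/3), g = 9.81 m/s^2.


Using yc = (Q^2 / (g * b^2))^(1/3):
Q^2 = 4.46^2 = 19.89.
g * b^2 = 9.81 * 8.3^2 = 9.81 * 68.89 = 675.81.
Q^2 / (g*b^2) = 19.89 / 675.81 = 0.0294.
yc = 0.0294^(1/3) = 0.3088 m.

0.3088


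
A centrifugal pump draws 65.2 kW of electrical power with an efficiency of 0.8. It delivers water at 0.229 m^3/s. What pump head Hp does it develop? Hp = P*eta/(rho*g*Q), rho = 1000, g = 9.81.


Pump head formula: Hp = P * eta / (rho * g * Q).
Numerator: P * eta = 65.2 * 1000 * 0.8 = 52160.0 W.
Denominator: rho * g * Q = 1000 * 9.81 * 0.229 = 2246.49.
Hp = 52160.0 / 2246.49 = 23.22 m.

23.22


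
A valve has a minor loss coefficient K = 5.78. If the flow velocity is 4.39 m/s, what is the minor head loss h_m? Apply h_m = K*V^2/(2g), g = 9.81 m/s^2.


Minor loss formula: h_m = K * V^2/(2g).
V^2 = 4.39^2 = 19.2721.
V^2/(2g) = 19.2721 / 19.62 = 0.9823 m.
h_m = 5.78 * 0.9823 = 5.6775 m.

5.6775


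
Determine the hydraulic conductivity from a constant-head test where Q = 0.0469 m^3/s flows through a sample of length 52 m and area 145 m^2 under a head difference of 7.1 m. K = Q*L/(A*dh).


From K = Q*L / (A*dh):
Numerator: Q*L = 0.0469 * 52 = 2.4388.
Denominator: A*dh = 145 * 7.1 = 1029.5.
K = 2.4388 / 1029.5 = 0.002369 m/s.

0.002369


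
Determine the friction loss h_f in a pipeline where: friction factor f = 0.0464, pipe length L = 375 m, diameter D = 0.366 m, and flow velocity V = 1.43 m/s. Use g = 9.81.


Darcy-Weisbach equation: h_f = f * (L/D) * V^2/(2g).
f * L/D = 0.0464 * 375/0.366 = 47.541.
V^2/(2g) = 1.43^2 / (2*9.81) = 2.0449 / 19.62 = 0.1042 m.
h_f = 47.541 * 0.1042 = 4.955 m.

4.955


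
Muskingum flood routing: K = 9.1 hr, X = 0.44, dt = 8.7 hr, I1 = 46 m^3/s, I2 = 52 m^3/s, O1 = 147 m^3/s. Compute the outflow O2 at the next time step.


Muskingum coefficients:
denom = 2*K*(1-X) + dt = 2*9.1*(1-0.44) + 8.7 = 18.892.
C0 = (dt - 2*K*X)/denom = (8.7 - 2*9.1*0.44)/18.892 = 0.0366.
C1 = (dt + 2*K*X)/denom = (8.7 + 2*9.1*0.44)/18.892 = 0.8844.
C2 = (2*K*(1-X) - dt)/denom = 0.079.
O2 = C0*I2 + C1*I1 + C2*O1
   = 0.0366*52 + 0.8844*46 + 0.079*147
   = 54.2 m^3/s.

54.2


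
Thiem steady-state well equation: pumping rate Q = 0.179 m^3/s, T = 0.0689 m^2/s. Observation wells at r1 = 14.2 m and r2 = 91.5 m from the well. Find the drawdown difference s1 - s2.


Thiem equation: s1 - s2 = Q/(2*pi*T) * ln(r2/r1).
ln(r2/r1) = ln(91.5/14.2) = 1.8631.
Q/(2*pi*T) = 0.179 / (2*pi*0.0689) = 0.179 / 0.4329 = 0.4135.
s1 - s2 = 0.4135 * 1.8631 = 0.7704 m.

0.7704


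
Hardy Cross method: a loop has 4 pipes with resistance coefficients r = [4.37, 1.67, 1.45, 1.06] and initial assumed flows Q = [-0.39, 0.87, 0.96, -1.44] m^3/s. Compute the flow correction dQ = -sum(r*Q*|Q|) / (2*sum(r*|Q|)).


Numerator terms (r*Q*|Q|): 4.37*-0.39*|-0.39| = -0.6647; 1.67*0.87*|0.87| = 1.264; 1.45*0.96*|0.96| = 1.3363; 1.06*-1.44*|-1.44| = -2.198.
Sum of numerator = -0.2624.
Denominator terms (r*|Q|): 4.37*|-0.39| = 1.7043; 1.67*|0.87| = 1.4529; 1.45*|0.96| = 1.392; 1.06*|-1.44| = 1.5264.
2 * sum of denominator = 2 * 6.0756 = 12.1512.
dQ = --0.2624 / 12.1512 = 0.0216 m^3/s.

0.0216


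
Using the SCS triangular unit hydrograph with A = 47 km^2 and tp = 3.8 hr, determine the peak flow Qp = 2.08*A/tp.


SCS formula: Qp = 2.08 * A / tp.
Qp = 2.08 * 47 / 3.8
   = 97.76 / 3.8
   = 25.73 m^3/s per cm.

25.73


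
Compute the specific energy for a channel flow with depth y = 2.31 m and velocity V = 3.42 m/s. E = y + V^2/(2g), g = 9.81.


Specific energy E = y + V^2/(2g).
Velocity head = V^2/(2g) = 3.42^2 / (2*9.81) = 11.6964 / 19.62 = 0.5961 m.
E = 2.31 + 0.5961 = 2.9061 m.

2.9061


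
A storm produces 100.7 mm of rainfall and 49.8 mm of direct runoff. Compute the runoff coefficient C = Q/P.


The runoff coefficient C = runoff depth / rainfall depth.
C = 49.8 / 100.7
  = 0.4945.

0.4945


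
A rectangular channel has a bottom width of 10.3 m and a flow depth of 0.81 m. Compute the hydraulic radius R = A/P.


For a rectangular section:
Flow area A = b * y = 10.3 * 0.81 = 8.34 m^2.
Wetted perimeter P = b + 2y = 10.3 + 2*0.81 = 11.92 m.
Hydraulic radius R = A/P = 8.34 / 11.92 = 0.6999 m.

0.6999


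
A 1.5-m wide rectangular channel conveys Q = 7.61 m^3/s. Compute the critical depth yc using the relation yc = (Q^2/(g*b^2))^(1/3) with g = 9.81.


Using yc = (Q^2 / (g * b^2))^(1/3):
Q^2 = 7.61^2 = 57.91.
g * b^2 = 9.81 * 1.5^2 = 9.81 * 2.25 = 22.07.
Q^2 / (g*b^2) = 57.91 / 22.07 = 2.6239.
yc = 2.6239^(1/3) = 1.3792 m.

1.3792


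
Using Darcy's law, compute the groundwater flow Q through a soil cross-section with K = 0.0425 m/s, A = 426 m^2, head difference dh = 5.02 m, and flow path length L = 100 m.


Darcy's law: Q = K * A * i, where i = dh/L.
Hydraulic gradient i = 5.02 / 100 = 0.0502.
Q = 0.0425 * 426 * 0.0502
  = 0.9089 m^3/s.

0.9089


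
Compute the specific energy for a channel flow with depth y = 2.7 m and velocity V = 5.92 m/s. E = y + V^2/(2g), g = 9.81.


Specific energy E = y + V^2/(2g).
Velocity head = V^2/(2g) = 5.92^2 / (2*9.81) = 35.0464 / 19.62 = 1.7863 m.
E = 2.7 + 1.7863 = 4.4863 m.

4.4863


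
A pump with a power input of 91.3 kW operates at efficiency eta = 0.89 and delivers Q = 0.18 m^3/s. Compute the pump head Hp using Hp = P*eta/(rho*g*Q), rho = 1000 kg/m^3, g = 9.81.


Pump head formula: Hp = P * eta / (rho * g * Q).
Numerator: P * eta = 91.3 * 1000 * 0.89 = 81257.0 W.
Denominator: rho * g * Q = 1000 * 9.81 * 0.18 = 1765.8.
Hp = 81257.0 / 1765.8 = 46.02 m.

46.02


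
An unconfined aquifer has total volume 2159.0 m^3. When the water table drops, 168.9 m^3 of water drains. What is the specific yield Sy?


Specific yield Sy = Volume drained / Total volume.
Sy = 168.9 / 2159.0
   = 0.0782.

0.0782


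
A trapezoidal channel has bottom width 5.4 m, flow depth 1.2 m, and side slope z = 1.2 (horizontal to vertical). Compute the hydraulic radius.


For a trapezoidal section with side slope z:
A = (b + z*y)*y = (5.4 + 1.2*1.2)*1.2 = 8.208 m^2.
P = b + 2*y*sqrt(1 + z^2) = 5.4 + 2*1.2*sqrt(1 + 1.2^2) = 9.149 m.
R = A/P = 8.208 / 9.149 = 0.8972 m.

0.8972
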